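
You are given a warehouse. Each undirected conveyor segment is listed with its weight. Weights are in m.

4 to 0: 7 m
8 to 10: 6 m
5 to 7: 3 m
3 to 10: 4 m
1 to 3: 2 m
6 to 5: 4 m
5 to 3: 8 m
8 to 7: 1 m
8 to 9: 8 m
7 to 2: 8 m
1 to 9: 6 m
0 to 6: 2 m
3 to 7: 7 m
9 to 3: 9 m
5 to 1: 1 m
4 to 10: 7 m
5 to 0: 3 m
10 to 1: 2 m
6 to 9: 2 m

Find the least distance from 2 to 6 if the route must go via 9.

19 m

Shortest 2→9: 2–7–8–9 = 17
Best 9 to 6: 9–6 costing 2
Total via 9: 17 + 2 = 19 m.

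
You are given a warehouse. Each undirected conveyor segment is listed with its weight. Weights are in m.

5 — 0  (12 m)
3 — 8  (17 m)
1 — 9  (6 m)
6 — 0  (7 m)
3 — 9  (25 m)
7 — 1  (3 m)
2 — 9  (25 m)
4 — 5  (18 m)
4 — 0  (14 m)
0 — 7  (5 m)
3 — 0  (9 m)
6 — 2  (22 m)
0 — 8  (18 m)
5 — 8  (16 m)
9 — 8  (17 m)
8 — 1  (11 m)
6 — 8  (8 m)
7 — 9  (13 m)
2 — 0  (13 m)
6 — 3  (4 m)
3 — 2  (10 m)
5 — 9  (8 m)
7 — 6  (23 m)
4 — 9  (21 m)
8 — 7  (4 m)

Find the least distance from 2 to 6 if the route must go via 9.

46 m

Shortest 2→9: 2–9 = 25
Shortest 9→6: 9–1–7–8–6 = 21
Total via 9: 25 + 21 = 46 m.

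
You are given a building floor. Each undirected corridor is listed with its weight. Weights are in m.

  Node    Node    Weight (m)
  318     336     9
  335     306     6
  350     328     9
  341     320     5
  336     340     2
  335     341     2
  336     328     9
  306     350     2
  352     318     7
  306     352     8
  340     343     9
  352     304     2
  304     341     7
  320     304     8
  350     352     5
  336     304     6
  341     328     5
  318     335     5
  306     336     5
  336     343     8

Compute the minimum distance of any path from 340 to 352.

Compare a few routes:
340 - 336 - 306 - 350 - 352: 2+5+2+5 = 14
340 - 336 - 304 - 352: 2+6+2 = 10
Cheapest is 340 - 336 - 304 - 352 at 10 m.

10 m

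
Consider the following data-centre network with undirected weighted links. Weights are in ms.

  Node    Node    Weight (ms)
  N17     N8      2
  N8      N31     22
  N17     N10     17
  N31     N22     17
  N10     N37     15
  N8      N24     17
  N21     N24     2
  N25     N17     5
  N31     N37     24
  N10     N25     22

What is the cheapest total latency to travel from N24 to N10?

36 ms

Shortest distances from N24:
N24: 0
N21: 2  (via N24)
N8: 17  (via N24)
N17: 19  (via N8)
N25: 24  (via N17)
N10: 36  (via N17)
Shortest route: N24–N8–N17–N10 = 36 ms.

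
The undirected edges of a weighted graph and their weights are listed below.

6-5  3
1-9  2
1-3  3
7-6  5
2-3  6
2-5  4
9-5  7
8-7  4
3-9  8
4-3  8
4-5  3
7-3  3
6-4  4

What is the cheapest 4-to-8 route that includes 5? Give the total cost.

Shortest 4→5: 4–5 = 3
Best 5 to 8: 5–6–7–8 costing 12
Total via 5: 3 + 12 = 15.

15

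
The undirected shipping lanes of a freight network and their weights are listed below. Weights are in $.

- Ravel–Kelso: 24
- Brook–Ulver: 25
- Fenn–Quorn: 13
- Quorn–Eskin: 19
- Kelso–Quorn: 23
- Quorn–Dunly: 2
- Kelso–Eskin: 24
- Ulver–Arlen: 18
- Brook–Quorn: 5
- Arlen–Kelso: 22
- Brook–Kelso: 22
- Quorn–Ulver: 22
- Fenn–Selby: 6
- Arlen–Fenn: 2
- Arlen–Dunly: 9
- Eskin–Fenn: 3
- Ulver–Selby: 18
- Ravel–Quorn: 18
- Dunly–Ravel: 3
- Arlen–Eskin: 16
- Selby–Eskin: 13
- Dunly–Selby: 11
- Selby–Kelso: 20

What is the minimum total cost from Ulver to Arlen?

Running Dijkstra from Ulver:
Ulver: 0
Arlen: 18  (via Ulver)
Shortest route: Ulver → Arlen = $18.

$18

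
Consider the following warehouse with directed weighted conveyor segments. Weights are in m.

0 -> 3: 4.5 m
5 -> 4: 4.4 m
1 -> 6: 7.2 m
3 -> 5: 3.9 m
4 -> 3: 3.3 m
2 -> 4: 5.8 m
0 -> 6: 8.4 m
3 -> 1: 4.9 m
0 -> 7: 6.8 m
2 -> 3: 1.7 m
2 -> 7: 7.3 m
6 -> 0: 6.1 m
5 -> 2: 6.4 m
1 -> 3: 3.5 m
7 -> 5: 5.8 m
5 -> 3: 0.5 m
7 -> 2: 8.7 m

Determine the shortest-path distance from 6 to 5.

Settle nodes by increasing distance from 6:
6: 0
0: 6.1  (via 6)
3: 10.6  (via 0)
7: 12.9  (via 0)
5: 14.5  (via 3)
Shortest route: 6–0–3–5 = 14.5 m.

14.5 m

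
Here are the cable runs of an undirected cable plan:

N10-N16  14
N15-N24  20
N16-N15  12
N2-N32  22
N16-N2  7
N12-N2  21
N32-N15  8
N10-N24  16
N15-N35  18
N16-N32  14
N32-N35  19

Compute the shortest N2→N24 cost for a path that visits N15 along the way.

Best N2 to N15: N2–N16–N15 costing 19
Best N15 to N24: N15–N24 costing 20
Total via N15: 19 + 20 = 39.

39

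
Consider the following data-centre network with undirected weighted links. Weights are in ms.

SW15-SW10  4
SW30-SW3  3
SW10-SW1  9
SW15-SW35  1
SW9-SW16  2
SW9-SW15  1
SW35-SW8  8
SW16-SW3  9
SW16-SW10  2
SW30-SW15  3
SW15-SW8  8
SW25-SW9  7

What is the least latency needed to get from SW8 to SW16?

11 ms

Shortest distances from SW8:
SW8: 0
SW35: 8  (via SW8)
SW15: 8  (via SW8)
SW9: 9  (via SW15)
SW30: 11  (via SW15)
SW16: 11  (via SW9)
Shortest route: SW8 → SW15 → SW9 → SW16 = 11 ms.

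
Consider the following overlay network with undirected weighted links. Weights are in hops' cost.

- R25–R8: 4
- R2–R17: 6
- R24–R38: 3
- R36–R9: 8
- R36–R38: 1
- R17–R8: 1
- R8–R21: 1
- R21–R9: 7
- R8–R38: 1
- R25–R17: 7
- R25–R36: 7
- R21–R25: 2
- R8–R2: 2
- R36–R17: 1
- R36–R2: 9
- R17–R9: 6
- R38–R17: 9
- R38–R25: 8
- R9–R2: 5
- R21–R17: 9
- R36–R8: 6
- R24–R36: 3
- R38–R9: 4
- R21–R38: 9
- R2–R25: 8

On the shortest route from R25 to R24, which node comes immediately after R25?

R21

Enumerating some paths:
R25 - R8 - R38 - R24: 4+1+3 = 8
R25 - R21 - R8 - R38 - R24: 2+1+1+3 = 7
Cheapest is R25 - R21 - R8 - R38 - R24 at 7 hops' cost.
So from R25 the first move is to R21.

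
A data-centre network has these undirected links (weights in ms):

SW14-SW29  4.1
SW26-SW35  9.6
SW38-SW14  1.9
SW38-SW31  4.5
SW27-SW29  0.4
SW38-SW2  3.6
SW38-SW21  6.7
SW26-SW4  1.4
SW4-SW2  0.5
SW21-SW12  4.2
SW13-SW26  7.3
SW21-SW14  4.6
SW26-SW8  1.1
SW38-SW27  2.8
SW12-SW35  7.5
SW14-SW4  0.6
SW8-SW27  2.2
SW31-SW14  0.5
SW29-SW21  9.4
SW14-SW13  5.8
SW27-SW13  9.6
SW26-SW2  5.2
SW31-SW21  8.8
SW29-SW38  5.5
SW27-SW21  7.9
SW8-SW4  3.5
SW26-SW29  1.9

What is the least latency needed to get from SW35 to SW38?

13.5 ms

Shortest distances from SW35:
SW35: 0
SW12: 7.5  (via SW35)
SW26: 9.6  (via SW35)
SW8: 10.7  (via SW26)
SW4: 11  (via SW26)
SW2: 11.5  (via SW4)
SW29: 11.5  (via SW26)
SW14: 11.6  (via SW4)
SW21: 11.7  (via SW12)
SW27: 11.9  (via SW29)
SW31: 12.1  (via SW14)
SW38: 13.5  (via SW14)
Shortest route: SW35–SW26–SW4–SW14–SW38 = 13.5 ms.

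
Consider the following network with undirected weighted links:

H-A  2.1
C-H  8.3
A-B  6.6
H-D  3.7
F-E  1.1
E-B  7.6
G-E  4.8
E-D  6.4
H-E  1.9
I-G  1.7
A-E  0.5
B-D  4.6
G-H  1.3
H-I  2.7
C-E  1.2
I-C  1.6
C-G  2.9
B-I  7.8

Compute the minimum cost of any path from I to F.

Settle nodes by increasing distance from I:
I: 0
C: 1.6  (via I)
G: 1.7  (via I)
H: 2.7  (via I)
E: 2.8  (via C)
A: 3.3  (via E)
F: 3.9  (via E)
Shortest route: I → C → E → F = 3.9.

3.9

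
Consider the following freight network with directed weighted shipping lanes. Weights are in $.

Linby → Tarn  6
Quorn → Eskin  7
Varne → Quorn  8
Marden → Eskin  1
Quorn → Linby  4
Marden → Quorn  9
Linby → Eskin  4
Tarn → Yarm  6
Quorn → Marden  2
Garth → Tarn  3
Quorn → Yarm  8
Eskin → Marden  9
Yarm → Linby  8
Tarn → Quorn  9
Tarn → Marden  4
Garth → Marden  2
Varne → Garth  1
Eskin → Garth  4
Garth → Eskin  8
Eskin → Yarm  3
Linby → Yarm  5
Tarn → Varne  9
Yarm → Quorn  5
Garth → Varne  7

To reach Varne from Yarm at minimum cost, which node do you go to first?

Quorn

Candidate routes:
Yarm → Quorn → Marden → Eskin → Garth → Varne: 5+2+1+4+7 = 19
Yarm → Linby → Eskin → Garth → Varne: 8+4+4+7 = 23
The minimum is $19 via Yarm → Quorn → Marden → Eskin → Garth → Varne.
So from Yarm the first move is to Quorn.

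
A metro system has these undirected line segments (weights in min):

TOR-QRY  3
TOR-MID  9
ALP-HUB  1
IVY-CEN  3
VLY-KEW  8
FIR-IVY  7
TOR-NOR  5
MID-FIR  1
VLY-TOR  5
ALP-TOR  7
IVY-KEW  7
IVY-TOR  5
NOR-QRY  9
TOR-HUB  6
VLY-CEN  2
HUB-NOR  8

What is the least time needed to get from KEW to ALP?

19 min

Enumerating some paths:
KEW - VLY - TOR - ALP: 8+5+7 = 20
KEW - IVY - TOR - ALP: 7+5+7 = 19
Cheapest is KEW - IVY - TOR - ALP at 19 min.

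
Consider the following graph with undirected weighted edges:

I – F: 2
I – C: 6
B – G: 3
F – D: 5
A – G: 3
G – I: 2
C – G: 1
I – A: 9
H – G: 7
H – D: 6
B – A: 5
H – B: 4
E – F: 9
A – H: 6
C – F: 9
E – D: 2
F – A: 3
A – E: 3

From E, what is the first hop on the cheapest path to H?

D

Candidate routes:
E–D–H: 2+6 = 8
E–A–B–H: 3+5+4 = 12
E–A–H: 3+6 = 9
E–A–G–H: 3+3+7 = 13
The minimum is 8 via E–D–H.
So from E the first move is to D.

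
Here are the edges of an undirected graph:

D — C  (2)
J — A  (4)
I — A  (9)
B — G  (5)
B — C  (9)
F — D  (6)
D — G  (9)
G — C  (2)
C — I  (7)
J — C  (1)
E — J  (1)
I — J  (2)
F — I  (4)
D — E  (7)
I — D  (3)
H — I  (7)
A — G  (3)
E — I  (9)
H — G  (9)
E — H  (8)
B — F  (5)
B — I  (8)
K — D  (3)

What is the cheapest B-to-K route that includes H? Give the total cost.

Best B to H: B → G → H costing 14
Best H to K: H → I → D → K costing 13
Total via H: 14 + 13 = 27.

27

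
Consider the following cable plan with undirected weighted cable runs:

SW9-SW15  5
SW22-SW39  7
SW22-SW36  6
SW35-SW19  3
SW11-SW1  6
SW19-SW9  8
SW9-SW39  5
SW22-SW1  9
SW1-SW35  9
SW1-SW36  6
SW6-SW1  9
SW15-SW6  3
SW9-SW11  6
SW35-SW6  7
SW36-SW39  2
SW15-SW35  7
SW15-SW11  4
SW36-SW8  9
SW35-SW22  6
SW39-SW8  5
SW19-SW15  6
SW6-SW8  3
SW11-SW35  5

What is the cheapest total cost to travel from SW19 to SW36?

15

Candidate routes:
SW19 - SW15 - SW9 - SW39 - SW36: 6+5+5+2 = 18
SW19 - SW35 - SW22 - SW36: 3+6+6 = 15
Cheapest is SW19 - SW35 - SW22 - SW36 at 15.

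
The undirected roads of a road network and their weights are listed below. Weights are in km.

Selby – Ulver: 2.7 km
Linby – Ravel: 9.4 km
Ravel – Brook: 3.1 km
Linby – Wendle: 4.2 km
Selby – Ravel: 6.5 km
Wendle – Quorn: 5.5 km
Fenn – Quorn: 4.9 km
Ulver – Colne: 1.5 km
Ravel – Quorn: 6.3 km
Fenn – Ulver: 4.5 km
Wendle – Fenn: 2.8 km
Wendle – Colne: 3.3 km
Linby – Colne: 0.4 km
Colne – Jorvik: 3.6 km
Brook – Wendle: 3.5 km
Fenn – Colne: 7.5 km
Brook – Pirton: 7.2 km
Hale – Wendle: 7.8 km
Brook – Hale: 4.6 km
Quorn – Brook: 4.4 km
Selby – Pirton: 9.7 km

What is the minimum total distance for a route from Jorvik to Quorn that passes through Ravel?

19.7 km

Best Jorvik to Ravel: Jorvik → Colne → Linby → Ravel costing 13.4
Best Ravel to Quorn: Ravel → Quorn costing 6.3
Total via Ravel: 13.4 + 6.3 = 19.7 km.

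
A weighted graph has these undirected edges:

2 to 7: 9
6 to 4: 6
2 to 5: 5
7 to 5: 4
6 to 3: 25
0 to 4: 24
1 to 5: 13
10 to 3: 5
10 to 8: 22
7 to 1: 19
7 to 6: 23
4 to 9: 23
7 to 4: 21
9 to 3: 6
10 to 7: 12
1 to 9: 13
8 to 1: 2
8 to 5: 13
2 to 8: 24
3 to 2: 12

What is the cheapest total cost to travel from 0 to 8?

62

Shortest distances from 0:
0: 0
4: 24  (via 0)
6: 30  (via 4)
7: 45  (via 4)
9: 47  (via 4)
5: 49  (via 7)
3: 53  (via 9)
2: 54  (via 7)
10: 57  (via 7)
1: 60  (via 9)
8: 62  (via 5)
Shortest route: 0–4–7–5–8 = 62.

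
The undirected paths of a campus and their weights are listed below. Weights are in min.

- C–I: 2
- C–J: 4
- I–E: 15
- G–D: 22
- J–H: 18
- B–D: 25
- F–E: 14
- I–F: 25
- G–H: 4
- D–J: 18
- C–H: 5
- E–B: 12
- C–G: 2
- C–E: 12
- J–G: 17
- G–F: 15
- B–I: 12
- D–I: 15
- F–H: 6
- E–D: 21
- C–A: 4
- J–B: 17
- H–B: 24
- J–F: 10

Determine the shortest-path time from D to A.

Enumerating some paths:
D–G–C–A: 22+2+4 = 28
D–I–C–A: 15+2+4 = 21
D–J–C–A: 18+4+4 = 26
The minimum is 21 min via D–I–C–A.

21 min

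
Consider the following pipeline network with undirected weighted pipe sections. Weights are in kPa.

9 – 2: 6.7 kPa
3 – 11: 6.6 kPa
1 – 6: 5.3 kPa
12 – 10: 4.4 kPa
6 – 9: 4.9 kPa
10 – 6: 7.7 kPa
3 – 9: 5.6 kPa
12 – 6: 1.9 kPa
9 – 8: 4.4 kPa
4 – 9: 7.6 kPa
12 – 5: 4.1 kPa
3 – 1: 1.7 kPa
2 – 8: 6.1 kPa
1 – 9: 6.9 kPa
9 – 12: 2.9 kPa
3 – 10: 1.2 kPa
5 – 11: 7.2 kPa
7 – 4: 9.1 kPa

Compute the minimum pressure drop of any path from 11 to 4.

Enumerating some paths:
11–5–12–9–4: 7.2+4.1+2.9+7.6 = 21.8
11–3–9–4: 6.6+5.6+7.6 = 19.8
The minimum is 19.8 kPa via 11–3–9–4.

19.8 kPa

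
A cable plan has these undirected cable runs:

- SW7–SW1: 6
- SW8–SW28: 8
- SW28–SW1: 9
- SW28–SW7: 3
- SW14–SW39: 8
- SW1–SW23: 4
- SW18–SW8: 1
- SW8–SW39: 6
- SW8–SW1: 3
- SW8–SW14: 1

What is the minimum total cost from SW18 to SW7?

10

Running Dijkstra from SW18:
SW18: 0
SW8: 1  (via SW18)
SW14: 2  (via SW8)
SW1: 4  (via SW8)
SW39: 7  (via SW8)
SW23: 8  (via SW1)
SW28: 9  (via SW8)
SW7: 10  (via SW1)
Shortest route: SW18 → SW8 → SW1 → SW7 = 10.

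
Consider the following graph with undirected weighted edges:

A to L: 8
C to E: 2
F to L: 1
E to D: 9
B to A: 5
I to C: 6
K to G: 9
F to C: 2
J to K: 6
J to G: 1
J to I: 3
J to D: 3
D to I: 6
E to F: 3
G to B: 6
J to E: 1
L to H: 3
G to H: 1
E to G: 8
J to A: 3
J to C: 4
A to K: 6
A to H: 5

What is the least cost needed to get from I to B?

10

Compare a few routes:
I - J - G - H - A - B: 3+1+1+5+5 = 15
I - J - A - B: 3+3+5 = 11
I - J - G - B: 3+1+6 = 10
The minimum is 10 via I - J - G - B.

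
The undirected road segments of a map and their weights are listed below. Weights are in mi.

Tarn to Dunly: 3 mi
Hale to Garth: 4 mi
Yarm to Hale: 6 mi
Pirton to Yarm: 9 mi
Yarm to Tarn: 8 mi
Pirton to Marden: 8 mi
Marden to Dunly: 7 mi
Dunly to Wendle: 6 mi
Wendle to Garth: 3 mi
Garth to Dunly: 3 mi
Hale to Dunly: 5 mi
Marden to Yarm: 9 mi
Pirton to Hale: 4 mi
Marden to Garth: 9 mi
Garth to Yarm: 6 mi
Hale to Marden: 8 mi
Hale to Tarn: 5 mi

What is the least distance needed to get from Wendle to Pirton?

11 mi

Settle nodes by increasing distance from Wendle:
Wendle: 0
Garth: 3  (via Wendle)
Dunly: 6  (via Wendle)
Hale: 7  (via Garth)
Yarm: 9  (via Garth)
Tarn: 9  (via Dunly)
Pirton: 11  (via Hale)
Shortest route: Wendle–Garth–Hale–Pirton = 11 mi.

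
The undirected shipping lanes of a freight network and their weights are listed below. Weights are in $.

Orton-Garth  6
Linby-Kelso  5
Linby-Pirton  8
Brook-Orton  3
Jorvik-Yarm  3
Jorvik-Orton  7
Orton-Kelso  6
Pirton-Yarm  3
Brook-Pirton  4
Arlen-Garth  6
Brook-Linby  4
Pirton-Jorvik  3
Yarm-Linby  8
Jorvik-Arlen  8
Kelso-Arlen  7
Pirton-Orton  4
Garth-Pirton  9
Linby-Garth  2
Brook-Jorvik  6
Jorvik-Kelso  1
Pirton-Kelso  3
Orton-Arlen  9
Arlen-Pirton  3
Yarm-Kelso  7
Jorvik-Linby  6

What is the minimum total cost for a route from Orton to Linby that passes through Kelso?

Shortest Orton→Kelso: Orton → Kelso = 6
Best Kelso to Linby: Kelso → Linby costing 5
Total via Kelso: 6 + 5 = $11.

$11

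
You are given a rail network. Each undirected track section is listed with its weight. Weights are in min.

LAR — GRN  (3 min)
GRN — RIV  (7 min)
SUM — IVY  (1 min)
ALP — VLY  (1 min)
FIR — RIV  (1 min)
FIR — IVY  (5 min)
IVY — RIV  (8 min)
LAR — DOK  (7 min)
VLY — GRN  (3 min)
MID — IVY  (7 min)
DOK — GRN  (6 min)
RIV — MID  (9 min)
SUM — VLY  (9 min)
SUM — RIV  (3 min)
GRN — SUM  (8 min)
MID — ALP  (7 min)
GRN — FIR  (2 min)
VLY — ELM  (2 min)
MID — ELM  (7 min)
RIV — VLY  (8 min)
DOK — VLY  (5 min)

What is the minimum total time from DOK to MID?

13 min

Settle nodes by increasing distance from DOK:
DOK: 0
VLY: 5  (via DOK)
GRN: 6  (via DOK)
ALP: 6  (via VLY)
ELM: 7  (via VLY)
LAR: 7  (via DOK)
FIR: 8  (via GRN)
RIV: 9  (via FIR)
SUM: 12  (via RIV)
IVY: 13  (via FIR)
MID: 13  (via ALP)
Shortest route: DOK → VLY → ALP → MID = 13 min.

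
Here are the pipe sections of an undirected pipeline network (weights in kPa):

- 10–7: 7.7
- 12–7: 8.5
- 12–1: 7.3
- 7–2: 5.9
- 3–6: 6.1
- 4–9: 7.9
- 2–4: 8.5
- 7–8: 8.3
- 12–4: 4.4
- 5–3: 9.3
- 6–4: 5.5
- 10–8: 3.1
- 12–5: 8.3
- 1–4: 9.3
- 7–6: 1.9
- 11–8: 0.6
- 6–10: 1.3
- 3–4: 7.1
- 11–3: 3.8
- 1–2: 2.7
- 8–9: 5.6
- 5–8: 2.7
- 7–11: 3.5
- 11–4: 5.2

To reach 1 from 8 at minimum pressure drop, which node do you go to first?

11

Candidate routes:
8 - 11 - 7 - 2 - 1: 0.6+3.5+5.9+2.7 = 12.7
8 - 7 - 2 - 1: 8.3+5.9+2.7 = 16.9
8 - 11 - 4 - 1: 0.6+5.2+9.3 = 15.1
8 - 10 - 6 - 7 - 2 - 1: 3.1+1.3+1.9+5.9+2.7 = 14.9
Cheapest is 8 - 11 - 7 - 2 - 1 at 12.7 kPa.
So from 8 the first move is to 11.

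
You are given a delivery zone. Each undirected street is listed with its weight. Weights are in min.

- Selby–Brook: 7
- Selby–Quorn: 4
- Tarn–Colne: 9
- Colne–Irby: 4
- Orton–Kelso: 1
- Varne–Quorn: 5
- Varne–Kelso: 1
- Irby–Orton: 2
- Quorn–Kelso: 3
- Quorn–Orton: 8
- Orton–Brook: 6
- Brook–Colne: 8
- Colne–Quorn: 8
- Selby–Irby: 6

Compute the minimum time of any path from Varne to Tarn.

17 min

Candidate routes:
Varne → Kelso → Quorn → Colne → Tarn: 1+3+8+9 = 21
Varne → Kelso → Orton → Irby → Colne → Tarn: 1+1+2+4+9 = 17
Cheapest is Varne → Kelso → Orton → Irby → Colne → Tarn at 17 min.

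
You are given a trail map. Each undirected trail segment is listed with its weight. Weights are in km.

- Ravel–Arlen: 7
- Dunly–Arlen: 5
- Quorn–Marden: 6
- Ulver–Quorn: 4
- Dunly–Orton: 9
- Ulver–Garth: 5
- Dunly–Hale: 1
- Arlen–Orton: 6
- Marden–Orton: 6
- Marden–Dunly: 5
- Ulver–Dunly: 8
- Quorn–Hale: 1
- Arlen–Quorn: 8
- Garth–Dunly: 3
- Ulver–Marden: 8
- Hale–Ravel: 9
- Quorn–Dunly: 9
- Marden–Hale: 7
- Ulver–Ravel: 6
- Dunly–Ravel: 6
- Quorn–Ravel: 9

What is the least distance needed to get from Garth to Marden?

Running Dijkstra from Garth:
Garth: 0
Dunly: 3  (via Garth)
Hale: 4  (via Dunly)
Ulver: 5  (via Garth)
Quorn: 5  (via Hale)
Arlen: 8  (via Dunly)
Marden: 8  (via Dunly)
Shortest route: Garth → Dunly → Marden = 8 km.

8 km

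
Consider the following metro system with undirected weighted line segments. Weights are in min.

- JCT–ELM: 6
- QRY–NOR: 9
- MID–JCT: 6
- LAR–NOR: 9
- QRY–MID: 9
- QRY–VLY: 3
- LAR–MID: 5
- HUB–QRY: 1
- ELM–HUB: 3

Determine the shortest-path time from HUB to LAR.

15 min

Candidate routes:
HUB - QRY - MID - LAR: 1+9+5 = 15
HUB - QRY - NOR - LAR: 1+9+9 = 19
HUB - ELM - JCT - MID - LAR: 3+6+6+5 = 20
Cheapest is HUB - QRY - MID - LAR at 15 min.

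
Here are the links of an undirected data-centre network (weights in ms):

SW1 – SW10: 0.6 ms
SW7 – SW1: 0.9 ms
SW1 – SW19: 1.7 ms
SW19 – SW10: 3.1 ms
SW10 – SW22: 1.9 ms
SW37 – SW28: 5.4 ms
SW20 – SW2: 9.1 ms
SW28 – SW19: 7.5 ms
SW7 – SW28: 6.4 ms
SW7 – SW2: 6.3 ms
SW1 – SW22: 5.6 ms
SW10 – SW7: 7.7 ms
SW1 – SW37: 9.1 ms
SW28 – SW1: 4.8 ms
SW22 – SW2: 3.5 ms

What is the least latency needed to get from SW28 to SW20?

Candidate routes:
SW28 → SW1 → SW7 → SW2 → SW20: 4.8+0.9+6.3+9.1 = 21.1
SW28 → SW1 → SW10 → SW22 → SW2 → SW20: 4.8+0.6+1.9+3.5+9.1 = 19.9
Cheapest is SW28 → SW1 → SW10 → SW22 → SW2 → SW20 at 19.9 ms.

19.9 ms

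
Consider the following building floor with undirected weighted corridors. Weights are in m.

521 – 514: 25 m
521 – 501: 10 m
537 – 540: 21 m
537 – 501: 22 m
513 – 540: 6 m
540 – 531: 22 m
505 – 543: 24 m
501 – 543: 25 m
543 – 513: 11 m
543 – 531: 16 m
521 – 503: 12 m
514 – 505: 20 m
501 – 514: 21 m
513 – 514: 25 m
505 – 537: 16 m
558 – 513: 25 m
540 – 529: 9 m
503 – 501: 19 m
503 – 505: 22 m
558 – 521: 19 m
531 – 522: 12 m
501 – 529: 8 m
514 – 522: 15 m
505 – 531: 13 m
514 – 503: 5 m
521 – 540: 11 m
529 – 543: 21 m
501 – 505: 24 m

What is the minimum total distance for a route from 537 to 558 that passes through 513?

Best 537 to 513: 537 → 540 → 513 costing 27
Best 513 to 558: 513 → 558 costing 25
Total via 513: 27 + 25 = 52 m.

52 m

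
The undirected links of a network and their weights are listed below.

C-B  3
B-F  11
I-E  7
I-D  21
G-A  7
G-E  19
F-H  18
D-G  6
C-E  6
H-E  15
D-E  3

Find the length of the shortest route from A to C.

Candidate routes:
A - G - D - E - C: 7+6+3+6 = 22
A - G - E - C: 7+19+6 = 32
A - G - D - I - E - C: 7+6+21+7+6 = 47
The minimum is 22 via A - G - D - E - C.

22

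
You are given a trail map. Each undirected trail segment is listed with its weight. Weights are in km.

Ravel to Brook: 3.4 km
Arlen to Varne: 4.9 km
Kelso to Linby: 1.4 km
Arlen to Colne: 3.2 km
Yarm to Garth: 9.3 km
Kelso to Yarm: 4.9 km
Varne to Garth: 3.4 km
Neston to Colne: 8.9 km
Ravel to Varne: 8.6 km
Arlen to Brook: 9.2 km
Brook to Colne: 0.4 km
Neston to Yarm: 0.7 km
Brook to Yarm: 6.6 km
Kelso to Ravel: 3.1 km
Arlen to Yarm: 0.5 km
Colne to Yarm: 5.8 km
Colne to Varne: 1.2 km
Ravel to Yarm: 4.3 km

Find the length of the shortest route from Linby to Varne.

Shortest distances from Linby:
Linby: 0
Kelso: 1.4  (via Linby)
Ravel: 4.5  (via Kelso)
Yarm: 6.3  (via Kelso)
Arlen: 6.8  (via Yarm)
Neston: 7  (via Yarm)
Brook: 7.9  (via Ravel)
Colne: 8.3  (via Brook)
Varne: 9.5  (via Colne)
Shortest route: Linby–Kelso–Ravel–Brook–Colne–Varne = 9.5 km.

9.5 km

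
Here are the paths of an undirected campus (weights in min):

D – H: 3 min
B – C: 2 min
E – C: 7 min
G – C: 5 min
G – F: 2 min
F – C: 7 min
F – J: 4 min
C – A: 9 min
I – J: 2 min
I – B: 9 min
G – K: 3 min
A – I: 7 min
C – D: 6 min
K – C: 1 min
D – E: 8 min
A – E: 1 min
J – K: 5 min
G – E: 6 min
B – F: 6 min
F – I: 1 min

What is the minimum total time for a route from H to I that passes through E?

Best H to E: H → D → E costing 11
Shortest E→I: E → A → I = 8
Total via E: 11 + 8 = 19 min.

19 min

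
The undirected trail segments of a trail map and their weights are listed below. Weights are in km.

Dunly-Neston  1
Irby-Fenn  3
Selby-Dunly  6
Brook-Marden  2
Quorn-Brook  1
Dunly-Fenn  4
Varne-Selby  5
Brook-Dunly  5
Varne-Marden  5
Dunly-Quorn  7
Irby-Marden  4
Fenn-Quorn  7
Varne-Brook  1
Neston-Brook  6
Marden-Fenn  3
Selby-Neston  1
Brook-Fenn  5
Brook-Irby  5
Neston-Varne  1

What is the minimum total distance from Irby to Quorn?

Shortest distances from Irby:
Irby: 0
Fenn: 3  (via Irby)
Marden: 4  (via Irby)
Brook: 5  (via Irby)
Varne: 6  (via Brook)
Quorn: 6  (via Brook)
Shortest route: Irby → Brook → Quorn = 6 km.

6 km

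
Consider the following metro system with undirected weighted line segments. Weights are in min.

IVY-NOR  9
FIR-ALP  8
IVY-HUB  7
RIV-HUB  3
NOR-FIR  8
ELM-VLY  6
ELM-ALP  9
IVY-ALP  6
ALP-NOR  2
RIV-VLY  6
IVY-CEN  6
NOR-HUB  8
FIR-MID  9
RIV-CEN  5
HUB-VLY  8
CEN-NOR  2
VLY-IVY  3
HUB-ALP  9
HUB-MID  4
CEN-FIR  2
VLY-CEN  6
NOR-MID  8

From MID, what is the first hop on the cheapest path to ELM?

HUB

Compare a few routes:
MID - HUB - RIV - VLY - ELM: 4+3+6+6 = 19
MID - HUB - VLY - ELM: 4+8+6 = 18
MID - NOR - ALP - ELM: 8+2+9 = 19
The minimum is 18 min via MID - HUB - VLY - ELM.
So from MID the first move is to HUB.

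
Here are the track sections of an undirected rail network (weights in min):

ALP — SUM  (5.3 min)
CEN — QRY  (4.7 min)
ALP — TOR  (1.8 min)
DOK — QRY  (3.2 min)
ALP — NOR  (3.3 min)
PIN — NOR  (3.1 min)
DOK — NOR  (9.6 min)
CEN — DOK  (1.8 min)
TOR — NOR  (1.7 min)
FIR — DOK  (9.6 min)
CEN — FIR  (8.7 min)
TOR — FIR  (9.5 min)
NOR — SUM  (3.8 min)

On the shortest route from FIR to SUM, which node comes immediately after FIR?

Compare a few routes:
FIR–TOR–ALP–SUM: 9.5+1.8+5.3 = 16.6
FIR–TOR–ALP–NOR–SUM: 9.5+1.8+3.3+3.8 = 18.4
FIR–TOR–NOR–SUM: 9.5+1.7+3.8 = 15
The minimum is 15 min via FIR–TOR–NOR–SUM.
So from FIR the first move is to TOR.

TOR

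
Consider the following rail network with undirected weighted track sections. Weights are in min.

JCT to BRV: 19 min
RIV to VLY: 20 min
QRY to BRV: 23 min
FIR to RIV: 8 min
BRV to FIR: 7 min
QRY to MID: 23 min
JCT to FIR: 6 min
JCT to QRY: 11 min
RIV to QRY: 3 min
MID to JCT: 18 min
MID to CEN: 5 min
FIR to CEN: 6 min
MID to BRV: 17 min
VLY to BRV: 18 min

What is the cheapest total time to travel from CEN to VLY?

Settle nodes by increasing distance from CEN:
CEN: 0
MID: 5  (via CEN)
FIR: 6  (via CEN)
JCT: 12  (via FIR)
BRV: 13  (via FIR)
RIV: 14  (via FIR)
QRY: 17  (via RIV)
VLY: 31  (via BRV)
Shortest route: CEN–FIR–BRV–VLY = 31 min.

31 min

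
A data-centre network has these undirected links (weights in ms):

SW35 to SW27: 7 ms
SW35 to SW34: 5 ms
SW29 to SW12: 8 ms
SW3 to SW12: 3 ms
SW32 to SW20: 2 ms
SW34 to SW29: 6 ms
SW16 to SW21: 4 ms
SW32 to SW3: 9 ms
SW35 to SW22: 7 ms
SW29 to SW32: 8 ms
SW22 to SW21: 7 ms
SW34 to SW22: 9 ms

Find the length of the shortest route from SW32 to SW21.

Compare a few routes:
SW32–SW3–SW12–SW29–SW34–SW22–SW21: 9+3+8+6+9+7 = 42
SW32–SW3–SW12–SW29–SW34–SW35–SW22–SW21: 9+3+8+6+5+7+7 = 45
SW32–SW29–SW34–SW22–SW21: 8+6+9+7 = 30
SW32–SW29–SW34–SW35–SW22–SW21: 8+6+5+7+7 = 33
The minimum is 30 ms via SW32–SW29–SW34–SW22–SW21.

30 ms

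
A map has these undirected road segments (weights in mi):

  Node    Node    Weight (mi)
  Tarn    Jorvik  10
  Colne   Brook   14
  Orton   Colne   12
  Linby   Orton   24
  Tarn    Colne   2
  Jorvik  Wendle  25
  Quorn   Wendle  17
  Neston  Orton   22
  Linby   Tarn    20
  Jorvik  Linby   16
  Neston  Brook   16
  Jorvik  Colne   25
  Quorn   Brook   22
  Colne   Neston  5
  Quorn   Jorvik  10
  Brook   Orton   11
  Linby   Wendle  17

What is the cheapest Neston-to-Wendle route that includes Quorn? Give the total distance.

44 mi

Shortest Neston→Quorn: Neston → Colne → Tarn → Jorvik → Quorn = 27
Shortest Quorn→Wendle: Quorn → Wendle = 17
Total via Quorn: 27 + 17 = 44 mi.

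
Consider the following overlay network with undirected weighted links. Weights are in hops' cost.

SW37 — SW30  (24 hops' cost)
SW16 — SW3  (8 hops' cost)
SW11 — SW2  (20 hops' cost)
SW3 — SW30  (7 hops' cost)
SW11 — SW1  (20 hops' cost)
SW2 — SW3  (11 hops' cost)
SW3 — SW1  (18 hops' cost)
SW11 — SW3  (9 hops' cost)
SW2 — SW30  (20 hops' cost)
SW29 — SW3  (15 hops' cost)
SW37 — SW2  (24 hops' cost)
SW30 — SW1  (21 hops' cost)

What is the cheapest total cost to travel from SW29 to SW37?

46 hops' cost

Compare a few routes:
SW29–SW3–SW2–SW37: 15+11+24 = 50
SW29–SW3–SW11–SW2–SW37: 15+9+20+24 = 68
SW29–SW3–SW30–SW37: 15+7+24 = 46
SW29–SW3–SW30–SW2–SW37: 15+7+20+24 = 66
Cheapest is SW29–SW3–SW30–SW37 at 46 hops' cost.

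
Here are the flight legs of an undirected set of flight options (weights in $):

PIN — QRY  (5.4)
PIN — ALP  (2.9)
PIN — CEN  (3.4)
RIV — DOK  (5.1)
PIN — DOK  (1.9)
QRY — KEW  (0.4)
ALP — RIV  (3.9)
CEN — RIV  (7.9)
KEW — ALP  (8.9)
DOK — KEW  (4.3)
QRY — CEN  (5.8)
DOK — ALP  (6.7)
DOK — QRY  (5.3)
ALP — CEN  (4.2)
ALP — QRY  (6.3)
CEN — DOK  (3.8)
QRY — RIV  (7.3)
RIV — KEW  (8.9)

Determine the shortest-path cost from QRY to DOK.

$4.7

Compare a few routes:
QRY → CEN → DOK: 5.8+3.8 = 9.6
QRY → KEW → DOK: 0.4+4.3 = 4.7
QRY → PIN → DOK: 5.4+1.9 = 7.3
QRY → DOK: 5.3 = 5.3
Cheapest is QRY → KEW → DOK at $4.7.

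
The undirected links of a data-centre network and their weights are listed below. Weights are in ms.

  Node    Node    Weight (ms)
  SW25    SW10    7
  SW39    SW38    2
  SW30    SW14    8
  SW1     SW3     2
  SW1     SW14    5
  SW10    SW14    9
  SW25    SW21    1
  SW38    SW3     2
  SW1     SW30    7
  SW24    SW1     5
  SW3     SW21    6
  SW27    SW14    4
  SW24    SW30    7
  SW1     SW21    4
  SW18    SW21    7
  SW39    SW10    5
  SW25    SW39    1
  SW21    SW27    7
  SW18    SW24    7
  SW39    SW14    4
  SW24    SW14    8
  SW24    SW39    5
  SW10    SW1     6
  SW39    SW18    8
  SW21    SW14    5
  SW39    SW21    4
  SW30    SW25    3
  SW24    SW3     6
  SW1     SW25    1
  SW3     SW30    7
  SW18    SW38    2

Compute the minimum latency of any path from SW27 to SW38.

10 ms

Running Dijkstra from SW27:
SW27: 0
SW14: 4  (via SW27)
SW21: 7  (via SW27)
SW39: 8  (via SW14)
SW25: 8  (via SW21)
SW1: 9  (via SW14)
SW38: 10  (via SW39)
Shortest route: SW27 → SW14 → SW39 → SW38 = 10 ms.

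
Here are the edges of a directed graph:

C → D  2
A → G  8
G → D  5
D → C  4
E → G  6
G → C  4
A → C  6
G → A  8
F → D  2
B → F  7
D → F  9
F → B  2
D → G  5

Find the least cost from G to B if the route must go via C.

17

Best G to C: G–C costing 4
Best C to B: C–D–F–B costing 13
Total via C: 4 + 13 = 17.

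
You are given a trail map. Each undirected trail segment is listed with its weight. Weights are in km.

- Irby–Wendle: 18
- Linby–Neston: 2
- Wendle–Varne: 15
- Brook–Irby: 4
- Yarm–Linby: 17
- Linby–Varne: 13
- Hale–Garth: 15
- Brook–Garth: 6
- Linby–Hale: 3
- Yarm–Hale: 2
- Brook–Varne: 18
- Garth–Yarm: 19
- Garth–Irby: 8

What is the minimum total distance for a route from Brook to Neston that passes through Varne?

33 km

Best Brook to Varne: Brook–Varne costing 18
Best Varne to Neston: Varne–Linby–Neston costing 15
Total via Varne: 18 + 15 = 33 km.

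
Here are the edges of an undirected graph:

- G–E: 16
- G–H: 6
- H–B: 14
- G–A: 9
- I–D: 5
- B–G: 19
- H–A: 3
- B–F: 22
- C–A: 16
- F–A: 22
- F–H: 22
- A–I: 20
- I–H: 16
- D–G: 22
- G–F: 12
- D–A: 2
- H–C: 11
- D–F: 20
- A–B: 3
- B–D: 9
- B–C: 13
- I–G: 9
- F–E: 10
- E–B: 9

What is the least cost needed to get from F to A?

Shortest distances from F:
F: 0
E: 10  (via F)
G: 12  (via F)
H: 18  (via G)
B: 19  (via E)
D: 20  (via F)
A: 21  (via G)
Shortest route: F–G–A = 21.

21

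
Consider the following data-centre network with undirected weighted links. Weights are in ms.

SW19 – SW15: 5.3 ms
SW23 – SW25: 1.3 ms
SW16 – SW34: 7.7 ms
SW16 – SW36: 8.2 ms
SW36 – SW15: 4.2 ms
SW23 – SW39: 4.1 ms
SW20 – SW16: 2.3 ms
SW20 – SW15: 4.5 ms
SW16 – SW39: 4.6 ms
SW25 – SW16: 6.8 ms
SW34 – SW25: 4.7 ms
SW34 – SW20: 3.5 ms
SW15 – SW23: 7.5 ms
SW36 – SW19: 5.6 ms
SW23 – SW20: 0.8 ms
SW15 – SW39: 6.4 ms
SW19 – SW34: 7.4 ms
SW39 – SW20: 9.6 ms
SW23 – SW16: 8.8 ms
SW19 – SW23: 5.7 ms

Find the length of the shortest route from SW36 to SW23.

Settle nodes by increasing distance from SW36:
SW36: 0
SW15: 4.2  (via SW36)
SW19: 5.6  (via SW36)
SW16: 8.2  (via SW36)
SW20: 8.7  (via SW15)
SW23: 9.5  (via SW20)
Shortest route: SW36–SW15–SW20–SW23 = 9.5 ms.

9.5 ms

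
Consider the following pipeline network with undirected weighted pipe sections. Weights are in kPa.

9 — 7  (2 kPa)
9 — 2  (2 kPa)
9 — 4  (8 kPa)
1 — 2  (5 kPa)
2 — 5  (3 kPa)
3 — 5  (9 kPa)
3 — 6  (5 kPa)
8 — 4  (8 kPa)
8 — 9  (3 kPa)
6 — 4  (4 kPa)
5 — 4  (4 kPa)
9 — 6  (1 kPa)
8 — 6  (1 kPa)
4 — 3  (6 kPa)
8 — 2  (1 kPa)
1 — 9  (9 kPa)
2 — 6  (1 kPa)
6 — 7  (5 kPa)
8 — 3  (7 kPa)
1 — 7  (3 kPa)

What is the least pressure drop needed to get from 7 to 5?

7 kPa

Settle nodes by increasing distance from 7:
7: 0
9: 2  (via 7)
1: 3  (via 7)
6: 3  (via 9)
2: 4  (via 9)
8: 4  (via 6)
4: 7  (via 6)
5: 7  (via 2)
Shortest route: 7–9–2–5 = 7 kPa.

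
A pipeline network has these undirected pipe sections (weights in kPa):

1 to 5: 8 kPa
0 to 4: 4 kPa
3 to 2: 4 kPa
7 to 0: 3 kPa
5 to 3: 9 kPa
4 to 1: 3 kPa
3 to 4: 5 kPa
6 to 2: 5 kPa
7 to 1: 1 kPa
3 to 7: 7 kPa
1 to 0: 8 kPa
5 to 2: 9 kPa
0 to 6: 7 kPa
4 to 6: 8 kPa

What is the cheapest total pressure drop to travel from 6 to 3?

9 kPa

Shortest distances from 6:
6: 0
2: 5  (via 6)
0: 7  (via 6)
4: 8  (via 6)
3: 9  (via 2)
Shortest route: 6–2–3 = 9 kPa.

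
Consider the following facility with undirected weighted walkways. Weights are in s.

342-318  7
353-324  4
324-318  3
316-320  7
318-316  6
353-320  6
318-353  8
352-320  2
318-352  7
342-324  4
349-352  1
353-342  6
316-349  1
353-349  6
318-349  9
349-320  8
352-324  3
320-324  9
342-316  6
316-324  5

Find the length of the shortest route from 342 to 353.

Compare a few routes:
342–316–349–353: 6+1+6 = 13
342–353: 6 = 6
342–324–353: 4+4 = 8
342–318–324–353: 7+3+4 = 14
Cheapest is 342–353 at 6 s.

6 s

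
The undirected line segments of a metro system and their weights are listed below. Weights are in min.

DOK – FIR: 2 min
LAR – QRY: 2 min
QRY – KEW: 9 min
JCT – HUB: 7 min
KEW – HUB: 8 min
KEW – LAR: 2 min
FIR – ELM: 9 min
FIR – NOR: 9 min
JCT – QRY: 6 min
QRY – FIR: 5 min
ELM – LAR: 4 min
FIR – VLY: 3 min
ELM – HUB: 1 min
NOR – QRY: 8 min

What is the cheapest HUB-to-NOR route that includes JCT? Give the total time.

21 min

Best HUB to JCT: HUB → JCT costing 7
Shortest JCT→NOR: JCT → QRY → NOR = 14
Total via JCT: 7 + 14 = 21 min.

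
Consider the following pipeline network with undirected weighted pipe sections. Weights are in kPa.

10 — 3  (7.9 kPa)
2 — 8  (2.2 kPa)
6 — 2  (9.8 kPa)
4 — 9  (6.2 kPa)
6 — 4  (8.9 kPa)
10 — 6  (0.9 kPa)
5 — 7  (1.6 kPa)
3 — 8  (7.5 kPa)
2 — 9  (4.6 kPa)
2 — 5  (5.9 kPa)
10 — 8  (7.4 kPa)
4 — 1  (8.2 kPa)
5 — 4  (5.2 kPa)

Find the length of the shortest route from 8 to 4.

Compare a few routes:
8 - 2 - 6 - 4: 2.2+9.8+8.9 = 20.9
8 - 2 - 5 - 4: 2.2+5.9+5.2 = 13.3
8 - 10 - 6 - 4: 7.4+0.9+8.9 = 17.2
8 - 2 - 9 - 4: 2.2+4.6+6.2 = 13
The minimum is 13 kPa via 8 - 2 - 9 - 4.

13 kPa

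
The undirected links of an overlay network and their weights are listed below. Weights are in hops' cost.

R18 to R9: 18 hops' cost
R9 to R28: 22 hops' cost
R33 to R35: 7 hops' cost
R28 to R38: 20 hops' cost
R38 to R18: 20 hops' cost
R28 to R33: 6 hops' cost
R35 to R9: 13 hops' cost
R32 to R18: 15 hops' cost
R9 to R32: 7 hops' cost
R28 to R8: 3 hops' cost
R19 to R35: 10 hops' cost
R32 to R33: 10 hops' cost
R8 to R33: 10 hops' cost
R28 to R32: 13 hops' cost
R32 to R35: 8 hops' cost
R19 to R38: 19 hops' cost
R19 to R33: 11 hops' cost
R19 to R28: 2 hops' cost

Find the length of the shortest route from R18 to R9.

18 hops' cost

Shortest distances from R18:
R18: 0
R32: 15  (via R18)
R9: 18  (via R18)
Shortest route: R18 → R9 = 18 hops' cost.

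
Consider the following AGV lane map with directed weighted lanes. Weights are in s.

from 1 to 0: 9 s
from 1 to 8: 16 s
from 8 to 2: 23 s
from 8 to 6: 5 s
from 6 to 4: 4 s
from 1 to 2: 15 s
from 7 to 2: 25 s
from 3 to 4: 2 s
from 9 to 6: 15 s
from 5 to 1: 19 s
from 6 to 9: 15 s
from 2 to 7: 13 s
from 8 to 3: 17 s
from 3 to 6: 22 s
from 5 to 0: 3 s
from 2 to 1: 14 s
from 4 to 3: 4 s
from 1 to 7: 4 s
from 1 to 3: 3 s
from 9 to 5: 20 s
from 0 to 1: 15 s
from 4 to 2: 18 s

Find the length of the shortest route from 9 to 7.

Enumerating some paths:
9–5–1–7: 20+19+4 = 43
9–6–4–2–7: 15+4+18+13 = 50
9–5–0–1–7: 20+3+15+4 = 42
9–6–4–2–1–7: 15+4+18+14+4 = 55
Cheapest is 9–5–0–1–7 at 42 s.

42 s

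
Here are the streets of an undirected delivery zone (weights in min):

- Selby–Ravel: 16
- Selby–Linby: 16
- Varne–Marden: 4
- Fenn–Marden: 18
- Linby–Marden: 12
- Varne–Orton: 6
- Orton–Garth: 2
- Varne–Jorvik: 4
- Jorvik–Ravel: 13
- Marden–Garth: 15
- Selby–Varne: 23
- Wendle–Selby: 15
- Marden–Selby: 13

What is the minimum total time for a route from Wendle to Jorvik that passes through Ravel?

44 min

Best Wendle to Ravel: Wendle → Selby → Ravel costing 31
Shortest Ravel→Jorvik: Ravel → Jorvik = 13
Total via Ravel: 31 + 13 = 44 min.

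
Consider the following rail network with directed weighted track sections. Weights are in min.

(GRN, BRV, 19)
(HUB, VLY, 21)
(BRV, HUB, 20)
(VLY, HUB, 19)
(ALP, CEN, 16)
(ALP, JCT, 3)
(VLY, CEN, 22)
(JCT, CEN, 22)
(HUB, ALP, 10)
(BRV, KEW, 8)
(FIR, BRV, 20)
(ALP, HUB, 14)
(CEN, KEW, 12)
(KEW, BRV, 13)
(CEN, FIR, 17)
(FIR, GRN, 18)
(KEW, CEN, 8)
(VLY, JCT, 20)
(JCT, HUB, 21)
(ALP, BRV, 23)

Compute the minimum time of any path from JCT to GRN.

57 min

Compare a few routes:
JCT–CEN–FIR–GRN: 22+17+18 = 57
JCT–HUB–ALP–CEN–FIR–GRN: 21+10+16+17+18 = 82
Cheapest is JCT–CEN–FIR–GRN at 57 min.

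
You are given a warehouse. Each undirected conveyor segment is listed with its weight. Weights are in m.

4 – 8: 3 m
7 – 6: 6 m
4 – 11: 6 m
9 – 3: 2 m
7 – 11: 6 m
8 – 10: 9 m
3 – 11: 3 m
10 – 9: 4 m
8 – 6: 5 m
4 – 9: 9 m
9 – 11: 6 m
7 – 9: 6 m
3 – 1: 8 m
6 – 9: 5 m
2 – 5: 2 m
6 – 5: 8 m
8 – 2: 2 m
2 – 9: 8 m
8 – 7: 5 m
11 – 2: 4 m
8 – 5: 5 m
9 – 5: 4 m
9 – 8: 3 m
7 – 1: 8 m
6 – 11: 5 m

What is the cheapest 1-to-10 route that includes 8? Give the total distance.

Best 1 to 8: 1–7–8 costing 13
Best 8 to 10: 8–9–10 costing 7
Total via 8: 13 + 7 = 20 m.

20 m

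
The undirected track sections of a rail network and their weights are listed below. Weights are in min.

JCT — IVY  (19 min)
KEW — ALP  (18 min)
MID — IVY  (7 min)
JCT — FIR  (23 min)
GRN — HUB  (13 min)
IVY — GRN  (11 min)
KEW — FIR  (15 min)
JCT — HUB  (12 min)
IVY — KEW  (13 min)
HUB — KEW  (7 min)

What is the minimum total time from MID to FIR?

Running Dijkstra from MID:
MID: 0
IVY: 7  (via MID)
GRN: 18  (via IVY)
KEW: 20  (via IVY)
JCT: 26  (via IVY)
HUB: 27  (via KEW)
FIR: 35  (via KEW)
Shortest route: MID–IVY–KEW–FIR = 35 min.

35 min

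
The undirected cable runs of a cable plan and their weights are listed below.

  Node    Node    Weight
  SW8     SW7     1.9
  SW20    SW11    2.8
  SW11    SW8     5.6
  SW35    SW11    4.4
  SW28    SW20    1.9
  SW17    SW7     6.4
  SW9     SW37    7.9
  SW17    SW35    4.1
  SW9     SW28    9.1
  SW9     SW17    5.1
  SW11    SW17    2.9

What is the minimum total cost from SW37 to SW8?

21.3

Running Dijkstra from SW37:
SW37: 0
SW9: 7.9  (via SW37)
SW17: 13  (via SW9)
SW11: 15.9  (via SW17)
SW28: 17  (via SW9)
SW35: 17.1  (via SW17)
SW20: 18.7  (via SW11)
SW7: 19.4  (via SW17)
SW8: 21.3  (via SW7)
Shortest route: SW37 → SW9 → SW17 → SW7 → SW8 = 21.3.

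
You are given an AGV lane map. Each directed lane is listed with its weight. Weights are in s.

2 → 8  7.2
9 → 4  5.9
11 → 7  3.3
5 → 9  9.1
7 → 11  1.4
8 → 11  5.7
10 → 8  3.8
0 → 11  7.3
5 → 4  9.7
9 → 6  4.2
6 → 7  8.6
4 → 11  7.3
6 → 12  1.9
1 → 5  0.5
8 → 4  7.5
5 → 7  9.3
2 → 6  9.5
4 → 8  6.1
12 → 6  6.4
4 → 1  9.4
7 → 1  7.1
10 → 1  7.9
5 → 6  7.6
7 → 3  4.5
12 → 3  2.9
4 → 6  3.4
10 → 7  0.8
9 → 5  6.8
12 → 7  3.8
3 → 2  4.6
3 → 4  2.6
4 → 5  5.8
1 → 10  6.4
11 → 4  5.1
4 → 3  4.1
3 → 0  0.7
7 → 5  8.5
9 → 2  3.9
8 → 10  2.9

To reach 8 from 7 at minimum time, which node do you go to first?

Enumerating some paths:
7 - 3 - 4 - 8: 4.5+2.6+6.1 = 13.2
7 - 11 - 4 - 8: 1.4+5.1+6.1 = 12.6
The minimum is 12.6 s via 7 - 11 - 4 - 8.
So from 7 the first move is to 11.

11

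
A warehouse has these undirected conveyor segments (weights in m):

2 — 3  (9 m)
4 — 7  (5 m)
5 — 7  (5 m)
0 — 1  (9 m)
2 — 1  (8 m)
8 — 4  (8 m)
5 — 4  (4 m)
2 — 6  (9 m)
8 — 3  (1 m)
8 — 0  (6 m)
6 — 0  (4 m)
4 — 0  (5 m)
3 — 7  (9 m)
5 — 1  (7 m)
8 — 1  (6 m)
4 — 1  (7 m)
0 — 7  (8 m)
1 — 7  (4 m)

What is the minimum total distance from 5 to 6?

13 m

Enumerating some paths:
5 - 4 - 0 - 6: 4+5+4 = 13
5 - 7 - 4 - 0 - 6: 5+5+5+4 = 19
5 - 7 - 0 - 6: 5+8+4 = 17
5 - 1 - 0 - 6: 7+9+4 = 20
Cheapest is 5 - 4 - 0 - 6 at 13 m.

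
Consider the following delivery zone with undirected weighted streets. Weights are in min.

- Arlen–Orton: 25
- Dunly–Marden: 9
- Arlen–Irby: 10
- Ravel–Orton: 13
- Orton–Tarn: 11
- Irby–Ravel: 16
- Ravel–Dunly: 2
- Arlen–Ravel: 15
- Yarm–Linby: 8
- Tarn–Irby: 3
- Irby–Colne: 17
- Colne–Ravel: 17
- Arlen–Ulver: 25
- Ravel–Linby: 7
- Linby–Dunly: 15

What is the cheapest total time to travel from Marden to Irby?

Enumerating some paths:
Marden–Dunly–Ravel–Irby: 9+2+16 = 27
Marden–Dunly–Ravel–Arlen–Irby: 9+2+15+10 = 36
Marden–Dunly–Ravel–Orton–Tarn–Irby: 9+2+13+11+3 = 38
Marden–Dunly–Ravel–Colne–Irby: 9+2+17+17 = 45
Cheapest is Marden–Dunly–Ravel–Irby at 27 min.

27 min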